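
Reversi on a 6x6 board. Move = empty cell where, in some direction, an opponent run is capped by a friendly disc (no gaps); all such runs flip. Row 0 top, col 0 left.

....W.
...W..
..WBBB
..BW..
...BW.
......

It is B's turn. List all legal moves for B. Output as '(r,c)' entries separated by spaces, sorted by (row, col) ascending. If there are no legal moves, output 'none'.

Answer: (0,2) (0,3) (1,2) (2,1) (3,4) (4,2) (4,5)

Derivation:
(0,2): flips 1 -> legal
(0,3): flips 1 -> legal
(0,5): no bracket -> illegal
(1,1): no bracket -> illegal
(1,2): flips 1 -> legal
(1,4): no bracket -> illegal
(1,5): no bracket -> illegal
(2,1): flips 1 -> legal
(3,1): no bracket -> illegal
(3,4): flips 1 -> legal
(3,5): no bracket -> illegal
(4,2): flips 1 -> legal
(4,5): flips 1 -> legal
(5,3): no bracket -> illegal
(5,4): no bracket -> illegal
(5,5): no bracket -> illegal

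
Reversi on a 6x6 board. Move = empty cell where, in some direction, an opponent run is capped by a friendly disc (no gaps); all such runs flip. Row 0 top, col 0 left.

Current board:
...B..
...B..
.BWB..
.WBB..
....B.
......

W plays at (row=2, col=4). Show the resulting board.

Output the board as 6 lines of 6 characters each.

Answer: ...B..
...B..
.BWWW.
.WBB..
....B.
......

Derivation:
Place W at (2,4); scan 8 dirs for brackets.
Dir NW: opp run (1,3), next='.' -> no flip
Dir N: first cell '.' (not opp) -> no flip
Dir NE: first cell '.' (not opp) -> no flip
Dir W: opp run (2,3) capped by W -> flip
Dir E: first cell '.' (not opp) -> no flip
Dir SW: opp run (3,3), next='.' -> no flip
Dir S: first cell '.' (not opp) -> no flip
Dir SE: first cell '.' (not opp) -> no flip
All flips: (2,3)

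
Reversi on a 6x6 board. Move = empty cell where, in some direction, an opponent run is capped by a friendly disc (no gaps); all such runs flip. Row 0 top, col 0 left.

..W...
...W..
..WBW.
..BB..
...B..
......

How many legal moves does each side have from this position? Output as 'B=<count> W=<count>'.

Answer: B=6 W=3

Derivation:
-- B to move --
(0,1): no bracket -> illegal
(0,3): flips 1 -> legal
(0,4): no bracket -> illegal
(1,1): flips 1 -> legal
(1,2): flips 1 -> legal
(1,4): no bracket -> illegal
(1,5): flips 1 -> legal
(2,1): flips 1 -> legal
(2,5): flips 1 -> legal
(3,1): no bracket -> illegal
(3,4): no bracket -> illegal
(3,5): no bracket -> illegal
B mobility = 6
-- W to move --
(1,2): no bracket -> illegal
(1,4): no bracket -> illegal
(2,1): no bracket -> illegal
(3,1): no bracket -> illegal
(3,4): no bracket -> illegal
(4,1): no bracket -> illegal
(4,2): flips 2 -> legal
(4,4): flips 1 -> legal
(5,2): no bracket -> illegal
(5,3): flips 3 -> legal
(5,4): no bracket -> illegal
W mobility = 3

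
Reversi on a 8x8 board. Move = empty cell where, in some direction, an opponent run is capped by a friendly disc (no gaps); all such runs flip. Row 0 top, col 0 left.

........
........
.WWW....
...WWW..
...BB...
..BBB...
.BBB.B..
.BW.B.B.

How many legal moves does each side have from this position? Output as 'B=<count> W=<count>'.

Answer: B=6 W=7

Derivation:
-- B to move --
(1,0): no bracket -> illegal
(1,1): flips 2 -> legal
(1,2): no bracket -> illegal
(1,3): flips 2 -> legal
(1,4): no bracket -> illegal
(2,0): no bracket -> illegal
(2,4): flips 1 -> legal
(2,5): flips 1 -> legal
(2,6): flips 1 -> legal
(3,0): no bracket -> illegal
(3,1): no bracket -> illegal
(3,2): no bracket -> illegal
(3,6): no bracket -> illegal
(4,2): no bracket -> illegal
(4,5): no bracket -> illegal
(4,6): no bracket -> illegal
(7,3): flips 1 -> legal
B mobility = 6
-- W to move --
(3,2): no bracket -> illegal
(4,1): no bracket -> illegal
(4,2): flips 2 -> legal
(4,5): flips 2 -> legal
(5,0): flips 1 -> legal
(5,1): no bracket -> illegal
(5,5): flips 1 -> legal
(5,6): no bracket -> illegal
(6,0): no bracket -> illegal
(6,4): flips 2 -> legal
(6,6): no bracket -> illegal
(6,7): no bracket -> illegal
(7,0): flips 4 -> legal
(7,3): flips 3 -> legal
(7,5): no bracket -> illegal
(7,7): no bracket -> illegal
W mobility = 7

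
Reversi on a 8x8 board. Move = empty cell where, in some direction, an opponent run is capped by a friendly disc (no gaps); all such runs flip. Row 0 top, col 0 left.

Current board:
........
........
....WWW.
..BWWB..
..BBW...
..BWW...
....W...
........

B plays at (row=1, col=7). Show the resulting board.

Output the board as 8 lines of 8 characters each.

Answer: ........
.......B
....WWB.
..BWWB..
..BBW...
..BWW...
....W...
........

Derivation:
Place B at (1,7); scan 8 dirs for brackets.
Dir NW: first cell '.' (not opp) -> no flip
Dir N: first cell '.' (not opp) -> no flip
Dir NE: edge -> no flip
Dir W: first cell '.' (not opp) -> no flip
Dir E: edge -> no flip
Dir SW: opp run (2,6) capped by B -> flip
Dir S: first cell '.' (not opp) -> no flip
Dir SE: edge -> no flip
All flips: (2,6)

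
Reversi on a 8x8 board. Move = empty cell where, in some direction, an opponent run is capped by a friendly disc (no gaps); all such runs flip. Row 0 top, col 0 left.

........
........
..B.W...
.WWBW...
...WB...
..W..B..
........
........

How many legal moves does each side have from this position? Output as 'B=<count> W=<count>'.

-- B to move --
(1,3): no bracket -> illegal
(1,4): flips 2 -> legal
(1,5): flips 1 -> legal
(2,0): no bracket -> illegal
(2,1): no bracket -> illegal
(2,3): no bracket -> illegal
(2,5): no bracket -> illegal
(3,0): flips 2 -> legal
(3,5): flips 1 -> legal
(4,0): flips 1 -> legal
(4,1): no bracket -> illegal
(4,2): flips 2 -> legal
(4,5): no bracket -> illegal
(5,1): no bracket -> illegal
(5,3): flips 1 -> legal
(5,4): no bracket -> illegal
(6,1): no bracket -> illegal
(6,2): no bracket -> illegal
(6,3): no bracket -> illegal
B mobility = 7
-- W to move --
(1,1): no bracket -> illegal
(1,2): flips 1 -> legal
(1,3): flips 1 -> legal
(2,1): no bracket -> illegal
(2,3): flips 1 -> legal
(3,5): no bracket -> illegal
(4,2): flips 1 -> legal
(4,5): flips 1 -> legal
(4,6): no bracket -> illegal
(5,3): no bracket -> illegal
(5,4): flips 1 -> legal
(5,6): no bracket -> illegal
(6,4): no bracket -> illegal
(6,5): no bracket -> illegal
(6,6): no bracket -> illegal
W mobility = 6

Answer: B=7 W=6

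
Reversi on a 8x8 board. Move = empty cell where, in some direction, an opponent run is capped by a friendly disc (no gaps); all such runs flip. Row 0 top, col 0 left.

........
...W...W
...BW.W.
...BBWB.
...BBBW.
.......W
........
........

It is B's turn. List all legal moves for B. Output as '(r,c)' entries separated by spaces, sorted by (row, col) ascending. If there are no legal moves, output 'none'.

(0,2): no bracket -> illegal
(0,3): flips 1 -> legal
(0,4): no bracket -> illegal
(0,6): no bracket -> illegal
(0,7): no bracket -> illegal
(1,2): no bracket -> illegal
(1,4): flips 1 -> legal
(1,5): flips 1 -> legal
(1,6): flips 1 -> legal
(2,2): no bracket -> illegal
(2,5): flips 2 -> legal
(2,7): no bracket -> illegal
(3,7): no bracket -> illegal
(4,7): flips 1 -> legal
(5,5): no bracket -> illegal
(5,6): flips 1 -> legal
(6,6): no bracket -> illegal
(6,7): no bracket -> illegal

Answer: (0,3) (1,4) (1,5) (1,6) (2,5) (4,7) (5,6)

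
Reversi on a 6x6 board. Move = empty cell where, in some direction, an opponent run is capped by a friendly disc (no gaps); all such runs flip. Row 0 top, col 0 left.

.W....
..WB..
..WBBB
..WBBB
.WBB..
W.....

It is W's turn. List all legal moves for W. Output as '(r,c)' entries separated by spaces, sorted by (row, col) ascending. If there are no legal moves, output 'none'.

(0,2): no bracket -> illegal
(0,3): no bracket -> illegal
(0,4): flips 1 -> legal
(1,4): flips 2 -> legal
(1,5): no bracket -> illegal
(3,1): no bracket -> illegal
(4,4): flips 3 -> legal
(4,5): flips 2 -> legal
(5,1): no bracket -> illegal
(5,2): flips 1 -> legal
(5,3): no bracket -> illegal
(5,4): flips 1 -> legal

Answer: (0,4) (1,4) (4,4) (4,5) (5,2) (5,4)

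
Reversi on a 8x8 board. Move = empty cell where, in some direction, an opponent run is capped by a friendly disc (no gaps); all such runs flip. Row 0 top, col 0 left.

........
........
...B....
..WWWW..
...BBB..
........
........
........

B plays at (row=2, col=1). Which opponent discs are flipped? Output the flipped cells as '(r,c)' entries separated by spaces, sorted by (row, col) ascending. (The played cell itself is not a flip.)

Dir NW: first cell '.' (not opp) -> no flip
Dir N: first cell '.' (not opp) -> no flip
Dir NE: first cell '.' (not opp) -> no flip
Dir W: first cell '.' (not opp) -> no flip
Dir E: first cell '.' (not opp) -> no flip
Dir SW: first cell '.' (not opp) -> no flip
Dir S: first cell '.' (not opp) -> no flip
Dir SE: opp run (3,2) capped by B -> flip

Answer: (3,2)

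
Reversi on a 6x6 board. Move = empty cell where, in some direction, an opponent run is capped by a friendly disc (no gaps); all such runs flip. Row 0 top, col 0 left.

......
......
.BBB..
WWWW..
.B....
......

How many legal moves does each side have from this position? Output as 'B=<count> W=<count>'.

-- B to move --
(2,0): no bracket -> illegal
(2,4): no bracket -> illegal
(3,4): no bracket -> illegal
(4,0): flips 1 -> legal
(4,2): flips 1 -> legal
(4,3): flips 2 -> legal
(4,4): flips 1 -> legal
B mobility = 4
-- W to move --
(1,0): flips 1 -> legal
(1,1): flips 2 -> legal
(1,2): flips 2 -> legal
(1,3): flips 2 -> legal
(1,4): flips 1 -> legal
(2,0): no bracket -> illegal
(2,4): no bracket -> illegal
(3,4): no bracket -> illegal
(4,0): no bracket -> illegal
(4,2): no bracket -> illegal
(5,0): flips 1 -> legal
(5,1): flips 1 -> legal
(5,2): flips 1 -> legal
W mobility = 8

Answer: B=4 W=8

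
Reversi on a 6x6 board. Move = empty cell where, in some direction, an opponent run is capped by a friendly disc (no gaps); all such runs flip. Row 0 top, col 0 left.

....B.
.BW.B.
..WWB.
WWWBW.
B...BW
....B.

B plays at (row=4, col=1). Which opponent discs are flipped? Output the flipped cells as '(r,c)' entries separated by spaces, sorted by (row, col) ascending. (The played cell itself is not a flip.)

Dir NW: opp run (3,0), next=edge -> no flip
Dir N: opp run (3,1), next='.' -> no flip
Dir NE: opp run (3,2) (2,3) capped by B -> flip
Dir W: first cell 'B' (not opp) -> no flip
Dir E: first cell '.' (not opp) -> no flip
Dir SW: first cell '.' (not opp) -> no flip
Dir S: first cell '.' (not opp) -> no flip
Dir SE: first cell '.' (not opp) -> no flip

Answer: (2,3) (3,2)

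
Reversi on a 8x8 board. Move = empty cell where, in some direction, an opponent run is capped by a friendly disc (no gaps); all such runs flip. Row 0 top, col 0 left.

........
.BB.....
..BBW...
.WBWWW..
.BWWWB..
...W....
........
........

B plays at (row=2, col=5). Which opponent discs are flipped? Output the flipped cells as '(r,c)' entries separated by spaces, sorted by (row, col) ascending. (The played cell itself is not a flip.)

Dir NW: first cell '.' (not opp) -> no flip
Dir N: first cell '.' (not opp) -> no flip
Dir NE: first cell '.' (not opp) -> no flip
Dir W: opp run (2,4) capped by B -> flip
Dir E: first cell '.' (not opp) -> no flip
Dir SW: opp run (3,4) (4,3), next='.' -> no flip
Dir S: opp run (3,5) capped by B -> flip
Dir SE: first cell '.' (not opp) -> no flip

Answer: (2,4) (3,5)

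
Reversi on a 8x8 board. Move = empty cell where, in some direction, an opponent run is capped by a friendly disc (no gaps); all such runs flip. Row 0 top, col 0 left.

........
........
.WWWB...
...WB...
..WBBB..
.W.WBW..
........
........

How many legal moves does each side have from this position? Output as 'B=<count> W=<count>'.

Answer: B=13 W=5

Derivation:
-- B to move --
(1,0): no bracket -> illegal
(1,1): flips 2 -> legal
(1,2): flips 1 -> legal
(1,3): flips 2 -> legal
(1,4): no bracket -> illegal
(2,0): flips 3 -> legal
(3,0): no bracket -> illegal
(3,1): no bracket -> illegal
(3,2): flips 1 -> legal
(4,0): no bracket -> illegal
(4,1): flips 1 -> legal
(4,6): no bracket -> illegal
(5,0): no bracket -> illegal
(5,2): flips 1 -> legal
(5,6): flips 1 -> legal
(6,0): flips 3 -> legal
(6,1): no bracket -> illegal
(6,2): flips 1 -> legal
(6,3): flips 1 -> legal
(6,4): no bracket -> illegal
(6,5): flips 1 -> legal
(6,6): flips 1 -> legal
B mobility = 13
-- W to move --
(1,3): no bracket -> illegal
(1,4): no bracket -> illegal
(1,5): flips 1 -> legal
(2,5): flips 1 -> legal
(3,2): no bracket -> illegal
(3,5): flips 3 -> legal
(3,6): no bracket -> illegal
(4,6): flips 3 -> legal
(5,2): no bracket -> illegal
(5,6): flips 2 -> legal
(6,3): no bracket -> illegal
(6,4): no bracket -> illegal
(6,5): no bracket -> illegal
W mobility = 5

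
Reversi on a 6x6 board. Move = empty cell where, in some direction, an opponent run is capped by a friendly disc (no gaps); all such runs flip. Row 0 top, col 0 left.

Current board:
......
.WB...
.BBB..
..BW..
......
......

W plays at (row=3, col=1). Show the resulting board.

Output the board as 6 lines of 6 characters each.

Place W at (3,1); scan 8 dirs for brackets.
Dir NW: first cell '.' (not opp) -> no flip
Dir N: opp run (2,1) capped by W -> flip
Dir NE: opp run (2,2), next='.' -> no flip
Dir W: first cell '.' (not opp) -> no flip
Dir E: opp run (3,2) capped by W -> flip
Dir SW: first cell '.' (not opp) -> no flip
Dir S: first cell '.' (not opp) -> no flip
Dir SE: first cell '.' (not opp) -> no flip
All flips: (2,1) (3,2)

Answer: ......
.WB...
.WBB..
.WWW..
......
......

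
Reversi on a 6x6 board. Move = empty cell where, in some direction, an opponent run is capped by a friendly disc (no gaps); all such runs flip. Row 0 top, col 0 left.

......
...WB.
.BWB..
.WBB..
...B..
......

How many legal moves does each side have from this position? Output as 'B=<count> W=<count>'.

-- B to move --
(0,2): no bracket -> illegal
(0,3): flips 1 -> legal
(0,4): no bracket -> illegal
(1,1): flips 1 -> legal
(1,2): flips 2 -> legal
(2,0): no bracket -> illegal
(2,4): no bracket -> illegal
(3,0): flips 1 -> legal
(4,0): no bracket -> illegal
(4,1): flips 1 -> legal
(4,2): no bracket -> illegal
B mobility = 5
-- W to move --
(0,3): no bracket -> illegal
(0,4): no bracket -> illegal
(0,5): no bracket -> illegal
(1,0): no bracket -> illegal
(1,1): flips 1 -> legal
(1,2): no bracket -> illegal
(1,5): flips 1 -> legal
(2,0): flips 1 -> legal
(2,4): flips 1 -> legal
(2,5): no bracket -> illegal
(3,0): no bracket -> illegal
(3,4): flips 2 -> legal
(4,1): no bracket -> illegal
(4,2): flips 1 -> legal
(4,4): flips 1 -> legal
(5,2): no bracket -> illegal
(5,3): flips 3 -> legal
(5,4): no bracket -> illegal
W mobility = 8

Answer: B=5 W=8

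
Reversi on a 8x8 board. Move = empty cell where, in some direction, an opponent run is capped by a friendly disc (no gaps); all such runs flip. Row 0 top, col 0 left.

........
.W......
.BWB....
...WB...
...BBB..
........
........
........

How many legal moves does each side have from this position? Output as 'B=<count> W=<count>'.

Answer: B=3 W=7

Derivation:
-- B to move --
(0,0): flips 3 -> legal
(0,1): flips 1 -> legal
(0,2): no bracket -> illegal
(1,0): no bracket -> illegal
(1,2): no bracket -> illegal
(1,3): no bracket -> illegal
(2,0): no bracket -> illegal
(2,4): no bracket -> illegal
(3,1): no bracket -> illegal
(3,2): flips 1 -> legal
(4,2): no bracket -> illegal
B mobility = 3
-- W to move --
(1,0): no bracket -> illegal
(1,2): no bracket -> illegal
(1,3): flips 1 -> legal
(1,4): no bracket -> illegal
(2,0): flips 1 -> legal
(2,4): flips 1 -> legal
(2,5): no bracket -> illegal
(3,0): no bracket -> illegal
(3,1): flips 1 -> legal
(3,2): no bracket -> illegal
(3,5): flips 1 -> legal
(3,6): no bracket -> illegal
(4,2): no bracket -> illegal
(4,6): no bracket -> illegal
(5,2): no bracket -> illegal
(5,3): flips 1 -> legal
(5,4): no bracket -> illegal
(5,5): flips 1 -> legal
(5,6): no bracket -> illegal
W mobility = 7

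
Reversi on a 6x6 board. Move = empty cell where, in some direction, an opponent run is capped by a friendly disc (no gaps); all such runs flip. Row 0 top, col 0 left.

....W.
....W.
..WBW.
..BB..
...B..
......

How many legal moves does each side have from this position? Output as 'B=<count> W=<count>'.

Answer: B=6 W=3

Derivation:
-- B to move --
(0,3): no bracket -> illegal
(0,5): flips 1 -> legal
(1,1): flips 1 -> legal
(1,2): flips 1 -> legal
(1,3): no bracket -> illegal
(1,5): flips 1 -> legal
(2,1): flips 1 -> legal
(2,5): flips 1 -> legal
(3,1): no bracket -> illegal
(3,4): no bracket -> illegal
(3,5): no bracket -> illegal
B mobility = 6
-- W to move --
(1,2): no bracket -> illegal
(1,3): no bracket -> illegal
(2,1): no bracket -> illegal
(3,1): no bracket -> illegal
(3,4): no bracket -> illegal
(4,1): flips 2 -> legal
(4,2): flips 2 -> legal
(4,4): flips 1 -> legal
(5,2): no bracket -> illegal
(5,3): no bracket -> illegal
(5,4): no bracket -> illegal
W mobility = 3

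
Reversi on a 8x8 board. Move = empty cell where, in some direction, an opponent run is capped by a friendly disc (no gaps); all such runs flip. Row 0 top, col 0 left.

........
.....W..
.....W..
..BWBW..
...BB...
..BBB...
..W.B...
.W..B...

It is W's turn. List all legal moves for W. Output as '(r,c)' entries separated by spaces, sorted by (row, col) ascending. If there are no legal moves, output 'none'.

(2,1): no bracket -> illegal
(2,2): no bracket -> illegal
(2,3): no bracket -> illegal
(2,4): no bracket -> illegal
(3,1): flips 1 -> legal
(4,1): no bracket -> illegal
(4,2): flips 1 -> legal
(4,5): no bracket -> illegal
(5,1): no bracket -> illegal
(5,5): flips 1 -> legal
(6,1): flips 3 -> legal
(6,3): flips 2 -> legal
(6,5): no bracket -> illegal
(7,3): no bracket -> illegal
(7,5): no bracket -> illegal

Answer: (3,1) (4,2) (5,5) (6,1) (6,3)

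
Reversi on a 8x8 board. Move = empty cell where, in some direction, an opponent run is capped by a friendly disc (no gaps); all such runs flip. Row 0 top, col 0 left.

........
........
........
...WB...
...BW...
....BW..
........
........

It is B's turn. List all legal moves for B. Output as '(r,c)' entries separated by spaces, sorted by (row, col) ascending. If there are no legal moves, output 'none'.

(2,2): no bracket -> illegal
(2,3): flips 1 -> legal
(2,4): no bracket -> illegal
(3,2): flips 1 -> legal
(3,5): no bracket -> illegal
(4,2): no bracket -> illegal
(4,5): flips 1 -> legal
(4,6): no bracket -> illegal
(5,3): no bracket -> illegal
(5,6): flips 1 -> legal
(6,4): no bracket -> illegal
(6,5): no bracket -> illegal
(6,6): no bracket -> illegal

Answer: (2,3) (3,2) (4,5) (5,6)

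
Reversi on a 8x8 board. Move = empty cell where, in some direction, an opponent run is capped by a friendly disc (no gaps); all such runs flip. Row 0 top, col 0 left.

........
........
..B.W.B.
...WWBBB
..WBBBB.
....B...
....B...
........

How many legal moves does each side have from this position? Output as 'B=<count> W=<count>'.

-- B to move --
(1,3): flips 1 -> legal
(1,4): flips 2 -> legal
(1,5): no bracket -> illegal
(2,3): flips 2 -> legal
(2,5): flips 1 -> legal
(3,1): no bracket -> illegal
(3,2): flips 2 -> legal
(4,1): flips 1 -> legal
(5,1): no bracket -> illegal
(5,2): no bracket -> illegal
(5,3): no bracket -> illegal
B mobility = 6
-- W to move --
(1,1): flips 1 -> legal
(1,2): no bracket -> illegal
(1,3): no bracket -> illegal
(1,5): no bracket -> illegal
(1,6): no bracket -> illegal
(1,7): no bracket -> illegal
(2,1): no bracket -> illegal
(2,3): no bracket -> illegal
(2,5): no bracket -> illegal
(2,7): no bracket -> illegal
(3,1): no bracket -> illegal
(3,2): no bracket -> illegal
(4,7): flips 4 -> legal
(5,2): flips 1 -> legal
(5,3): flips 1 -> legal
(5,5): flips 1 -> legal
(5,6): flips 1 -> legal
(5,7): flips 2 -> legal
(6,3): no bracket -> illegal
(6,5): no bracket -> illegal
(7,3): no bracket -> illegal
(7,4): flips 3 -> legal
(7,5): no bracket -> illegal
W mobility = 8

Answer: B=6 W=8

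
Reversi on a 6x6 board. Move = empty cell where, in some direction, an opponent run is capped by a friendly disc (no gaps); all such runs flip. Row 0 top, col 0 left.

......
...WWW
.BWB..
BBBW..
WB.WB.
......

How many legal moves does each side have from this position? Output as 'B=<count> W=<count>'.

-- B to move --
(0,2): no bracket -> illegal
(0,3): flips 1 -> legal
(0,4): flips 2 -> legal
(0,5): flips 1 -> legal
(1,1): flips 2 -> legal
(1,2): flips 1 -> legal
(2,4): no bracket -> illegal
(2,5): no bracket -> illegal
(3,4): flips 1 -> legal
(4,2): flips 1 -> legal
(5,0): flips 1 -> legal
(5,1): no bracket -> illegal
(5,2): no bracket -> illegal
(5,3): flips 2 -> legal
(5,4): flips 1 -> legal
B mobility = 10
-- W to move --
(1,0): flips 2 -> legal
(1,1): no bracket -> illegal
(1,2): no bracket -> illegal
(2,0): flips 2 -> legal
(2,4): flips 1 -> legal
(3,4): no bracket -> illegal
(3,5): no bracket -> illegal
(4,2): flips 2 -> legal
(4,5): flips 1 -> legal
(5,0): flips 3 -> legal
(5,1): no bracket -> illegal
(5,2): no bracket -> illegal
(5,3): no bracket -> illegal
(5,4): no bracket -> illegal
(5,5): flips 1 -> legal
W mobility = 7

Answer: B=10 W=7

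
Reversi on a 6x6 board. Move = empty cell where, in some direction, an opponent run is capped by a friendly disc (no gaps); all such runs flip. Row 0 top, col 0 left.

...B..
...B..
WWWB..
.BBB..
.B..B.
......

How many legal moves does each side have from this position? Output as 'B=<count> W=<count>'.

Answer: B=3 W=7

Derivation:
-- B to move --
(1,0): flips 1 -> legal
(1,1): flips 2 -> legal
(1,2): flips 1 -> legal
(3,0): no bracket -> illegal
B mobility = 3
-- W to move --
(0,2): no bracket -> illegal
(0,4): flips 1 -> legal
(1,2): no bracket -> illegal
(1,4): no bracket -> illegal
(2,4): flips 1 -> legal
(3,0): no bracket -> illegal
(3,4): no bracket -> illegal
(3,5): no bracket -> illegal
(4,0): flips 1 -> legal
(4,2): flips 2 -> legal
(4,3): flips 1 -> legal
(4,5): no bracket -> illegal
(5,0): no bracket -> illegal
(5,1): flips 2 -> legal
(5,2): no bracket -> illegal
(5,3): no bracket -> illegal
(5,4): no bracket -> illegal
(5,5): flips 2 -> legal
W mobility = 7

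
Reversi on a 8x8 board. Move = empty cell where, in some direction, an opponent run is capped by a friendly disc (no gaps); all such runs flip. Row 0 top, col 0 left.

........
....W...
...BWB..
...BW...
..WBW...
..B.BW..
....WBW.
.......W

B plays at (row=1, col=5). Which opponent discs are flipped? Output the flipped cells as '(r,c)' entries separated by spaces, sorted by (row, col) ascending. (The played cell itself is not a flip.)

Dir NW: first cell '.' (not opp) -> no flip
Dir N: first cell '.' (not opp) -> no flip
Dir NE: first cell '.' (not opp) -> no flip
Dir W: opp run (1,4), next='.' -> no flip
Dir E: first cell '.' (not opp) -> no flip
Dir SW: opp run (2,4) capped by B -> flip
Dir S: first cell 'B' (not opp) -> no flip
Dir SE: first cell '.' (not opp) -> no flip

Answer: (2,4)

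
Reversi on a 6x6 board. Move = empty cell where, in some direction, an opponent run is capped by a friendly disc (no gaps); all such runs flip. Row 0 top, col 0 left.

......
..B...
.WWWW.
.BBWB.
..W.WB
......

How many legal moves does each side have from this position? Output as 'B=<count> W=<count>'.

Answer: B=9 W=9

Derivation:
-- B to move --
(1,0): flips 1 -> legal
(1,1): flips 1 -> legal
(1,3): flips 1 -> legal
(1,4): flips 2 -> legal
(1,5): no bracket -> illegal
(2,0): no bracket -> illegal
(2,5): no bracket -> illegal
(3,0): flips 1 -> legal
(3,5): no bracket -> illegal
(4,1): no bracket -> illegal
(4,3): flips 1 -> legal
(5,1): no bracket -> illegal
(5,2): flips 1 -> legal
(5,3): flips 1 -> legal
(5,4): flips 1 -> legal
(5,5): no bracket -> illegal
B mobility = 9
-- W to move --
(0,1): flips 1 -> legal
(0,2): flips 1 -> legal
(0,3): flips 1 -> legal
(1,1): no bracket -> illegal
(1,3): no bracket -> illegal
(2,0): flips 1 -> legal
(2,5): no bracket -> illegal
(3,0): flips 2 -> legal
(3,5): flips 1 -> legal
(4,0): flips 1 -> legal
(4,1): flips 2 -> legal
(4,3): flips 1 -> legal
(5,4): no bracket -> illegal
(5,5): no bracket -> illegal
W mobility = 9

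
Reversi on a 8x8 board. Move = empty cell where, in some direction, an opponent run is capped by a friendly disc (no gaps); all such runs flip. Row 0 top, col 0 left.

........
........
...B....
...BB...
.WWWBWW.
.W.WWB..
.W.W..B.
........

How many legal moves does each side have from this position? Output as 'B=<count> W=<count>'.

Answer: B=10 W=8

Derivation:
-- B to move --
(3,0): no bracket -> illegal
(3,1): no bracket -> illegal
(3,2): no bracket -> illegal
(3,5): flips 1 -> legal
(3,6): no bracket -> illegal
(3,7): flips 1 -> legal
(4,0): flips 3 -> legal
(4,7): flips 2 -> legal
(5,0): no bracket -> illegal
(5,2): flips 3 -> legal
(5,6): flips 1 -> legal
(5,7): no bracket -> illegal
(6,0): flips 2 -> legal
(6,2): flips 1 -> legal
(6,4): flips 1 -> legal
(6,5): no bracket -> illegal
(7,0): no bracket -> illegal
(7,1): no bracket -> illegal
(7,2): no bracket -> illegal
(7,3): flips 3 -> legal
(7,4): no bracket -> illegal
B mobility = 10
-- W to move --
(1,2): flips 2 -> legal
(1,3): flips 2 -> legal
(1,4): no bracket -> illegal
(2,2): no bracket -> illegal
(2,4): flips 3 -> legal
(2,5): flips 1 -> legal
(3,2): no bracket -> illegal
(3,5): flips 1 -> legal
(5,6): flips 1 -> legal
(5,7): no bracket -> illegal
(6,4): flips 1 -> legal
(6,5): flips 1 -> legal
(6,7): no bracket -> illegal
(7,5): no bracket -> illegal
(7,6): no bracket -> illegal
(7,7): no bracket -> illegal
W mobility = 8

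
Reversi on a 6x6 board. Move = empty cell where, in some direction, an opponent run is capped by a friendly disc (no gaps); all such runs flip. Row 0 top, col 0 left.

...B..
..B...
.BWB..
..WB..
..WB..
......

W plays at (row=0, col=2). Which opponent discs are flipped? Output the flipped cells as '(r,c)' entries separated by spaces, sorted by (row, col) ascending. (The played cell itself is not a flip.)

Answer: (1,2)

Derivation:
Dir NW: edge -> no flip
Dir N: edge -> no flip
Dir NE: edge -> no flip
Dir W: first cell '.' (not opp) -> no flip
Dir E: opp run (0,3), next='.' -> no flip
Dir SW: first cell '.' (not opp) -> no flip
Dir S: opp run (1,2) capped by W -> flip
Dir SE: first cell '.' (not opp) -> no flip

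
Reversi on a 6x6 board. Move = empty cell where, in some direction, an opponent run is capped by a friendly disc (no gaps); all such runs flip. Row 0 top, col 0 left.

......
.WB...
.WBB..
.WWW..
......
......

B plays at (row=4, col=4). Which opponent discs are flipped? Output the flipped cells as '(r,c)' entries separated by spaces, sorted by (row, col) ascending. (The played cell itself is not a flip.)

Dir NW: opp run (3,3) capped by B -> flip
Dir N: first cell '.' (not opp) -> no flip
Dir NE: first cell '.' (not opp) -> no flip
Dir W: first cell '.' (not opp) -> no flip
Dir E: first cell '.' (not opp) -> no flip
Dir SW: first cell '.' (not opp) -> no flip
Dir S: first cell '.' (not opp) -> no flip
Dir SE: first cell '.' (not opp) -> no flip

Answer: (3,3)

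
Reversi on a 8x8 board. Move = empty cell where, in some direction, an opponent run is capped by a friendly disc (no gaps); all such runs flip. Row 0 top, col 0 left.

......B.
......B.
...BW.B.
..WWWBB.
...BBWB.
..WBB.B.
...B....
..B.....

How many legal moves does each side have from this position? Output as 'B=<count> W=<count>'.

Answer: B=10 W=16

Derivation:
-- B to move --
(1,3): flips 1 -> legal
(1,4): flips 2 -> legal
(1,5): no bracket -> illegal
(2,1): flips 1 -> legal
(2,2): flips 1 -> legal
(2,5): flips 2 -> legal
(3,1): flips 3 -> legal
(4,1): flips 2 -> legal
(4,2): no bracket -> illegal
(5,1): flips 1 -> legal
(5,5): flips 1 -> legal
(6,1): flips 1 -> legal
(6,2): no bracket -> illegal
B mobility = 10
-- W to move --
(0,5): no bracket -> illegal
(0,7): no bracket -> illegal
(1,2): flips 1 -> legal
(1,3): flips 1 -> legal
(1,4): flips 1 -> legal
(1,5): no bracket -> illegal
(1,7): no bracket -> illegal
(2,2): flips 1 -> legal
(2,5): flips 1 -> legal
(2,7): flips 1 -> legal
(3,7): flips 2 -> legal
(4,2): flips 2 -> legal
(4,7): flips 1 -> legal
(5,5): flips 3 -> legal
(5,7): flips 2 -> legal
(6,1): no bracket -> illegal
(6,2): no bracket -> illegal
(6,4): flips 2 -> legal
(6,5): flips 2 -> legal
(6,6): no bracket -> illegal
(6,7): flips 1 -> legal
(7,1): no bracket -> illegal
(7,3): flips 3 -> legal
(7,4): flips 1 -> legal
W mobility = 16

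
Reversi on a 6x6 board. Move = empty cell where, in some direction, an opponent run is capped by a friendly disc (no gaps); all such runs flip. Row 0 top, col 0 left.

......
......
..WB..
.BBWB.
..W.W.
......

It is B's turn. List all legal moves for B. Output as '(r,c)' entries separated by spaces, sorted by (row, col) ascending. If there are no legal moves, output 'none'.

Answer: (1,2) (1,3) (2,1) (4,3) (5,2) (5,3) (5,4)

Derivation:
(1,1): no bracket -> illegal
(1,2): flips 1 -> legal
(1,3): flips 1 -> legal
(2,1): flips 1 -> legal
(2,4): no bracket -> illegal
(3,5): no bracket -> illegal
(4,1): no bracket -> illegal
(4,3): flips 1 -> legal
(4,5): no bracket -> illegal
(5,1): no bracket -> illegal
(5,2): flips 1 -> legal
(5,3): flips 1 -> legal
(5,4): flips 1 -> legal
(5,5): no bracket -> illegal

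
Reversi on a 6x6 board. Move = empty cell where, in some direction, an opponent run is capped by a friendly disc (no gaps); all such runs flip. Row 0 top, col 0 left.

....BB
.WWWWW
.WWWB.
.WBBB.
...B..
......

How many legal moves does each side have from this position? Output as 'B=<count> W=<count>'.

-- B to move --
(0,0): flips 2 -> legal
(0,1): flips 2 -> legal
(0,2): flips 3 -> legal
(0,3): flips 2 -> legal
(1,0): flips 1 -> legal
(2,0): flips 3 -> legal
(2,5): flips 1 -> legal
(3,0): flips 1 -> legal
(4,0): flips 3 -> legal
(4,1): no bracket -> illegal
(4,2): no bracket -> illegal
B mobility = 9
-- W to move --
(0,3): no bracket -> illegal
(2,5): flips 1 -> legal
(3,5): flips 4 -> legal
(4,1): flips 1 -> legal
(4,2): flips 3 -> legal
(4,4): flips 3 -> legal
(4,5): flips 1 -> legal
(5,2): no bracket -> illegal
(5,3): flips 2 -> legal
(5,4): flips 2 -> legal
W mobility = 8

Answer: B=9 W=8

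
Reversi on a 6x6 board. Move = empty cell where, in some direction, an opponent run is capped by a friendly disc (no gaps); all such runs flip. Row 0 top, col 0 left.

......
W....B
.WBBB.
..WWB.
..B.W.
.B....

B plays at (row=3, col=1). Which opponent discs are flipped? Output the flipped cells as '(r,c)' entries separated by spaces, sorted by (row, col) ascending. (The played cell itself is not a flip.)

Answer: (3,2) (3,3)

Derivation:
Dir NW: first cell '.' (not opp) -> no flip
Dir N: opp run (2,1), next='.' -> no flip
Dir NE: first cell 'B' (not opp) -> no flip
Dir W: first cell '.' (not opp) -> no flip
Dir E: opp run (3,2) (3,3) capped by B -> flip
Dir SW: first cell '.' (not opp) -> no flip
Dir S: first cell '.' (not opp) -> no flip
Dir SE: first cell 'B' (not opp) -> no flip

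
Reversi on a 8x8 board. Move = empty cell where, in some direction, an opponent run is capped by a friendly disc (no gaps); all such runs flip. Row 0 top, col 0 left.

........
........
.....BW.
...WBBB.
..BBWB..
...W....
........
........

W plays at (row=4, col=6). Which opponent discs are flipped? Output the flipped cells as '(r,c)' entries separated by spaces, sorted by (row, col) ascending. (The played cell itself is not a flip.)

Dir NW: opp run (3,5), next='.' -> no flip
Dir N: opp run (3,6) capped by W -> flip
Dir NE: first cell '.' (not opp) -> no flip
Dir W: opp run (4,5) capped by W -> flip
Dir E: first cell '.' (not opp) -> no flip
Dir SW: first cell '.' (not opp) -> no flip
Dir S: first cell '.' (not opp) -> no flip
Dir SE: first cell '.' (not opp) -> no flip

Answer: (3,6) (4,5)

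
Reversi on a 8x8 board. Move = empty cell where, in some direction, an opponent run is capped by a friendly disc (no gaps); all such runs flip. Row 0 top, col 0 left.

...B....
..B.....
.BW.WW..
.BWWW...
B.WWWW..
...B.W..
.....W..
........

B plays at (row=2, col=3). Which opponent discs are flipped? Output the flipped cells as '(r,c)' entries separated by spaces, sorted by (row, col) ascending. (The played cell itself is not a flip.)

Dir NW: first cell 'B' (not opp) -> no flip
Dir N: first cell '.' (not opp) -> no flip
Dir NE: first cell '.' (not opp) -> no flip
Dir W: opp run (2,2) capped by B -> flip
Dir E: opp run (2,4) (2,5), next='.' -> no flip
Dir SW: opp run (3,2), next='.' -> no flip
Dir S: opp run (3,3) (4,3) capped by B -> flip
Dir SE: opp run (3,4) (4,5), next='.' -> no flip

Answer: (2,2) (3,3) (4,3)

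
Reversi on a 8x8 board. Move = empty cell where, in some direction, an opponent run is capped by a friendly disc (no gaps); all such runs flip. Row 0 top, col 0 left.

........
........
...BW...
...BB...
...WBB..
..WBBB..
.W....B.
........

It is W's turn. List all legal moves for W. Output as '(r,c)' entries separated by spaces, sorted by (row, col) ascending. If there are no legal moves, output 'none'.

(1,2): no bracket -> illegal
(1,3): flips 2 -> legal
(1,4): no bracket -> illegal
(2,2): flips 1 -> legal
(2,5): flips 1 -> legal
(3,2): no bracket -> illegal
(3,5): no bracket -> illegal
(3,6): no bracket -> illegal
(4,2): flips 1 -> legal
(4,6): flips 2 -> legal
(5,6): flips 3 -> legal
(5,7): no bracket -> illegal
(6,2): no bracket -> illegal
(6,3): flips 1 -> legal
(6,4): flips 3 -> legal
(6,5): flips 1 -> legal
(6,7): no bracket -> illegal
(7,5): no bracket -> illegal
(7,6): no bracket -> illegal
(7,7): no bracket -> illegal

Answer: (1,3) (2,2) (2,5) (4,2) (4,6) (5,6) (6,3) (6,4) (6,5)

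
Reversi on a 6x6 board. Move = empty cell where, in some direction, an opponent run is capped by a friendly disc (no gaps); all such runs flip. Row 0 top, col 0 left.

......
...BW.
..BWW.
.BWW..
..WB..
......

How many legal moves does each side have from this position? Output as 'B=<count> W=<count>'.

-- B to move --
(0,3): no bracket -> illegal
(0,4): no bracket -> illegal
(0,5): no bracket -> illegal
(1,2): no bracket -> illegal
(1,5): flips 1 -> legal
(2,1): flips 1 -> legal
(2,5): flips 2 -> legal
(3,4): flips 2 -> legal
(3,5): flips 1 -> legal
(4,1): flips 1 -> legal
(4,4): flips 1 -> legal
(5,1): no bracket -> illegal
(5,2): flips 2 -> legal
(5,3): flips 1 -> legal
B mobility = 9
-- W to move --
(0,2): flips 1 -> legal
(0,3): flips 1 -> legal
(0,4): no bracket -> illegal
(1,1): flips 1 -> legal
(1,2): flips 2 -> legal
(2,0): flips 1 -> legal
(2,1): flips 1 -> legal
(3,0): flips 1 -> legal
(3,4): no bracket -> illegal
(4,0): no bracket -> illegal
(4,1): no bracket -> illegal
(4,4): flips 1 -> legal
(5,2): no bracket -> illegal
(5,3): flips 1 -> legal
(5,4): flips 1 -> legal
W mobility = 10

Answer: B=9 W=10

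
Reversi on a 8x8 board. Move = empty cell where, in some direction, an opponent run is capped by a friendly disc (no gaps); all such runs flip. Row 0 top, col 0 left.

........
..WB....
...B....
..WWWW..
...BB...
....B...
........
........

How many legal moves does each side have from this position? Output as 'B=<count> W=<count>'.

-- B to move --
(0,1): flips 1 -> legal
(0,2): no bracket -> illegal
(0,3): no bracket -> illegal
(1,1): flips 1 -> legal
(2,1): flips 1 -> legal
(2,2): flips 1 -> legal
(2,4): flips 1 -> legal
(2,5): flips 1 -> legal
(2,6): flips 1 -> legal
(3,1): no bracket -> illegal
(3,6): no bracket -> illegal
(4,1): flips 1 -> legal
(4,2): no bracket -> illegal
(4,5): flips 1 -> legal
(4,6): no bracket -> illegal
B mobility = 9
-- W to move --
(0,2): no bracket -> illegal
(0,3): flips 2 -> legal
(0,4): no bracket -> illegal
(1,4): flips 2 -> legal
(2,2): no bracket -> illegal
(2,4): no bracket -> illegal
(4,2): no bracket -> illegal
(4,5): no bracket -> illegal
(5,2): flips 1 -> legal
(5,3): flips 2 -> legal
(5,5): flips 1 -> legal
(6,3): no bracket -> illegal
(6,4): flips 2 -> legal
(6,5): flips 2 -> legal
W mobility = 7

Answer: B=9 W=7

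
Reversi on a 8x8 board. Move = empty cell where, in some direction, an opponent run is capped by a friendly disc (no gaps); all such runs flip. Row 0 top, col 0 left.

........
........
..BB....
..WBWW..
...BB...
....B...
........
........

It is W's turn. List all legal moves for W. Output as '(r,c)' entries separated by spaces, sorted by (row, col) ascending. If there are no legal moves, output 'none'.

(1,1): no bracket -> illegal
(1,2): flips 2 -> legal
(1,3): no bracket -> illegal
(1,4): flips 1 -> legal
(2,1): no bracket -> illegal
(2,4): no bracket -> illegal
(3,1): no bracket -> illegal
(4,2): no bracket -> illegal
(4,5): no bracket -> illegal
(5,2): flips 1 -> legal
(5,3): flips 1 -> legal
(5,5): no bracket -> illegal
(6,3): no bracket -> illegal
(6,4): flips 2 -> legal
(6,5): flips 2 -> legal

Answer: (1,2) (1,4) (5,2) (5,3) (6,4) (6,5)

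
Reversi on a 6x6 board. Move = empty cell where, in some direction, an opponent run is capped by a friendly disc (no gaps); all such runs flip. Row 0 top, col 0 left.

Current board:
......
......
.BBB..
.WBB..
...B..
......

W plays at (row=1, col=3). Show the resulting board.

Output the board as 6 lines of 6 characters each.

Answer: ......
...W..
.BWB..
.WBB..
...B..
......

Derivation:
Place W at (1,3); scan 8 dirs for brackets.
Dir NW: first cell '.' (not opp) -> no flip
Dir N: first cell '.' (not opp) -> no flip
Dir NE: first cell '.' (not opp) -> no flip
Dir W: first cell '.' (not opp) -> no flip
Dir E: first cell '.' (not opp) -> no flip
Dir SW: opp run (2,2) capped by W -> flip
Dir S: opp run (2,3) (3,3) (4,3), next='.' -> no flip
Dir SE: first cell '.' (not opp) -> no flip
All flips: (2,2)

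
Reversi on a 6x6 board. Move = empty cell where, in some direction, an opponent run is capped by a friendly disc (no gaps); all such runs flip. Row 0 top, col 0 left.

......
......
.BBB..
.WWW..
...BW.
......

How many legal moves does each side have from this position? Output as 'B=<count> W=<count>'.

Answer: B=5 W=8

Derivation:
-- B to move --
(2,0): no bracket -> illegal
(2,4): no bracket -> illegal
(3,0): no bracket -> illegal
(3,4): no bracket -> illegal
(3,5): no bracket -> illegal
(4,0): flips 1 -> legal
(4,1): flips 2 -> legal
(4,2): flips 1 -> legal
(4,5): flips 1 -> legal
(5,3): no bracket -> illegal
(5,4): no bracket -> illegal
(5,5): flips 2 -> legal
B mobility = 5
-- W to move --
(1,0): flips 1 -> legal
(1,1): flips 2 -> legal
(1,2): flips 1 -> legal
(1,3): flips 2 -> legal
(1,4): flips 1 -> legal
(2,0): no bracket -> illegal
(2,4): no bracket -> illegal
(3,0): no bracket -> illegal
(3,4): no bracket -> illegal
(4,2): flips 1 -> legal
(5,2): no bracket -> illegal
(5,3): flips 1 -> legal
(5,4): flips 1 -> legal
W mobility = 8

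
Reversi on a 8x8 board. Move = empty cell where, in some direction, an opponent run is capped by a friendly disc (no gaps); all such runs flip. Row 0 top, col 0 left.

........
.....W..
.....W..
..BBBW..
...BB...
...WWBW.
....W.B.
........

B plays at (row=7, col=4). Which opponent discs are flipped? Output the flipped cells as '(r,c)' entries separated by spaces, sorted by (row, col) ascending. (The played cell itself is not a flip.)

Dir NW: first cell '.' (not opp) -> no flip
Dir N: opp run (6,4) (5,4) capped by B -> flip
Dir NE: first cell '.' (not opp) -> no flip
Dir W: first cell '.' (not opp) -> no flip
Dir E: first cell '.' (not opp) -> no flip
Dir SW: edge -> no flip
Dir S: edge -> no flip
Dir SE: edge -> no flip

Answer: (5,4) (6,4)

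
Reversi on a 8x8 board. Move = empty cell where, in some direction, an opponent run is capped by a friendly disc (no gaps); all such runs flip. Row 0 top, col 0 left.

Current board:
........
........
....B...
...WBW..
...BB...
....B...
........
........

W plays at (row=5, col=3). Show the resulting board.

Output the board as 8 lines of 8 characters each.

Place W at (5,3); scan 8 dirs for brackets.
Dir NW: first cell '.' (not opp) -> no flip
Dir N: opp run (4,3) capped by W -> flip
Dir NE: opp run (4,4) capped by W -> flip
Dir W: first cell '.' (not opp) -> no flip
Dir E: opp run (5,4), next='.' -> no flip
Dir SW: first cell '.' (not opp) -> no flip
Dir S: first cell '.' (not opp) -> no flip
Dir SE: first cell '.' (not opp) -> no flip
All flips: (4,3) (4,4)

Answer: ........
........
....B...
...WBW..
...WW...
...WB...
........
........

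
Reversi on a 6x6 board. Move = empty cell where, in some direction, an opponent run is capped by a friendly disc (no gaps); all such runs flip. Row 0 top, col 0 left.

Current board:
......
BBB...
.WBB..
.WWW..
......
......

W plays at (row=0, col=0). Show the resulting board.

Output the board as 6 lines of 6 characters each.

Place W at (0,0); scan 8 dirs for brackets.
Dir NW: edge -> no flip
Dir N: edge -> no flip
Dir NE: edge -> no flip
Dir W: edge -> no flip
Dir E: first cell '.' (not opp) -> no flip
Dir SW: edge -> no flip
Dir S: opp run (1,0), next='.' -> no flip
Dir SE: opp run (1,1) (2,2) capped by W -> flip
All flips: (1,1) (2,2)

Answer: W.....
BWB...
.WWB..
.WWW..
......
......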